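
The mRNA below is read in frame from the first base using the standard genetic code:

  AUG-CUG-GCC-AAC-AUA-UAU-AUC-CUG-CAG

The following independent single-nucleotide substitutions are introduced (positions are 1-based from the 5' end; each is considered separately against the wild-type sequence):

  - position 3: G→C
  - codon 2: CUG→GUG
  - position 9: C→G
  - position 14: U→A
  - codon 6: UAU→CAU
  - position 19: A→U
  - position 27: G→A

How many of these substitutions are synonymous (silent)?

2

Codon 1: AUG (Met) → AUC (Ile) — missense.
Codon 2: CUG (Leu) → GUG (Val) — missense.
Codon 3: GCC (Ala) → GCG (Ala) — synonymous.
Codon 5: AUA (Ile) → AAA (Lys) — missense.
Codon 6: UAU (Tyr) → CAU (His) — missense.
Codon 7: AUC (Ile) → UUC (Phe) — missense.
Codon 9: CAG (Gln) → CAA (Gln) — synonymous.
Synonymous: 2 of 7.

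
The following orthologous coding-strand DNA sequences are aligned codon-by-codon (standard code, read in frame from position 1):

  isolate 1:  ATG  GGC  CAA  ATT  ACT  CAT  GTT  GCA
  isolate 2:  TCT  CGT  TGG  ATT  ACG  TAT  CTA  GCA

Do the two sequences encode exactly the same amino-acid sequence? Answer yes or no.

no

Codon 1: ATG Met / TCT Ser — nonsynonymous.
Codon 2: GGC Gly / CGT Arg — nonsynonymous.
Codon 3: CAA Gln / TGG Trp — nonsynonymous.
Codon 4: ATT Ile / ATT Ile — identical.
Codon 5: ACT Thr / ACG Thr — synonymous.
Codon 6: CAT His / TAT Tyr — nonsynonymous.
Codon 7: GTT Val / CTA Leu — nonsynonymous.
Codon 8: GCA Ala / GCA Ala — identical.
Nonsynonymous differences: 5 → different protein.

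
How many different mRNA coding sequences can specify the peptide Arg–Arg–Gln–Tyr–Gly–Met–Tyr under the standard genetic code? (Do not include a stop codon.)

Arg: 6 codons.
Arg: 6 codons.
Gln: 2 codons.
Tyr: 2 codons.
Gly: 4 codons.
Met: 1 codon.
Tyr: 2 codons.
6 × 6 × 2 × 2 × 4 × 1 × 2 = 1152.

1152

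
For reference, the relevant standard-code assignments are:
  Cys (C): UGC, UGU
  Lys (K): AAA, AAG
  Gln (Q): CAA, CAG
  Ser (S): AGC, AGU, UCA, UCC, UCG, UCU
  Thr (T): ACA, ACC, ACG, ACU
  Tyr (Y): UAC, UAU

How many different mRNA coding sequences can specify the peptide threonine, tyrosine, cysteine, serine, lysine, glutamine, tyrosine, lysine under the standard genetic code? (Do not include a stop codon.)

1536

Thr: 4 codons.
Tyr: 2 codons.
Cys: 2 codons.
Ser: 6 codons.
Lys: 2 codons.
Gln: 2 codons.
Tyr: 2 codons.
Lys: 2 codons.
4 × 2 × 2 × 6 × 2 × 2 × 2 × 2 = 1536.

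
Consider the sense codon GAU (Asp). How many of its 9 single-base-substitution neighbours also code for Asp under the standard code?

Position 1: none → 0 synonymous.
Position 2: none → 0 synonymous.
Position 3: GAC → 1 synonymous.
Total: 0 + 0 + 1 = 1.

1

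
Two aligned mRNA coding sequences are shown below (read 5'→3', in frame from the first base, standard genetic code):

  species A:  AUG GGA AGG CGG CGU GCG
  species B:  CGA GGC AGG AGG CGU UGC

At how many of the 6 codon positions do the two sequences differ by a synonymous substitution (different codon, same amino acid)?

2

Codon 1: AUG Met / CGA Arg — nonsynonymous.
Codon 2: GGA Gly / GGC Gly — synonymous.
Codon 3: AGG Arg / AGG Arg — identical.
Codon 4: CGG Arg / AGG Arg — synonymous.
Codon 5: CGU Arg / CGU Arg — identical.
Codon 6: GCG Ala / UGC Cys — nonsynonymous.
Synonymous differences: 2.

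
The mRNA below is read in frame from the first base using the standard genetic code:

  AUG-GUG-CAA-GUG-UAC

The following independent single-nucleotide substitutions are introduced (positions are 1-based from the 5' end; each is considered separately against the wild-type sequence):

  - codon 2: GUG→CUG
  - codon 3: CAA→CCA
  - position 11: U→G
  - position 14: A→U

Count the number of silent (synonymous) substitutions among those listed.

0

Codon 2: GUG (Val) → CUG (Leu) — missense.
Codon 3: CAA (Gln) → CCA (Pro) — missense.
Codon 4: GUG (Val) → GGG (Gly) — missense.
Codon 5: UAC (Tyr) → UUC (Phe) — missense.
Synonymous: 0 of 4.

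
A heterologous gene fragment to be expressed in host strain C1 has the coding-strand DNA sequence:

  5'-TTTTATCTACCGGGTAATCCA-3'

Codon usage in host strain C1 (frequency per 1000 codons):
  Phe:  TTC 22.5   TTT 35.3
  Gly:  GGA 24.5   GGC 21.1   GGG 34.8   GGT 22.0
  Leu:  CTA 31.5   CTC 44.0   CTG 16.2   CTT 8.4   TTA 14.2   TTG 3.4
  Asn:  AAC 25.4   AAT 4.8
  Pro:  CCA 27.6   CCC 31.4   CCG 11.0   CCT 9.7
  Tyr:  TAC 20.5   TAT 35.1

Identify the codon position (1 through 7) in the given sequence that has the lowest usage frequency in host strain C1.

Codon 1 TTT (Phe): 35.3 per 1000.
Codon 2 TAT (Tyr): 35.1 per 1000.
Codon 3 CTA (Leu): 31.5 per 1000.
Codon 4 CCG (Pro): 11.0 per 1000.
Codon 5 GGT (Gly): 22.0 per 1000.
Codon 6 AAT (Asn): 4.8 per 1000.
Codon 7 CCA (Pro): 27.6 per 1000.
Lowest frequency is 4.8 at codon 6.

6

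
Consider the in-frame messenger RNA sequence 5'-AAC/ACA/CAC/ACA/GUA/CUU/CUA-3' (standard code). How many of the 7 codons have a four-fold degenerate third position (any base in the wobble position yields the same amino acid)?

5

Codon 1 AAC (Asn): third position 2-fold.
Codon 2 ACA (Thr): third position 4-fold.
Codon 3 CAC (His): third position 2-fold.
Codon 4 ACA (Thr): third position 4-fold.
Codon 5 GUA (Val): third position 4-fold.
Codon 6 CUU (Leu): third position 4-fold.
Codon 7 CUA (Leu): third position 4-fold.
Four-fold degenerate third positions: 5.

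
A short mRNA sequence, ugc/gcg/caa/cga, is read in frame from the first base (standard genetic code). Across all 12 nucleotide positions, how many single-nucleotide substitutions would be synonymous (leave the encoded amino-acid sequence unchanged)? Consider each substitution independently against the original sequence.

9

Codon 1 (UGC, Cys): 1 synonymous substitution.
Codon 2 (GCG, Ala): 3 synonymous substitutions.
Codon 3 (CAA, Gln): 1 synonymous substitution.
Codon 4 (CGA, Arg): 4 synonymous substitutions.
Total: 1 + 3 + 1 + 4 = 9.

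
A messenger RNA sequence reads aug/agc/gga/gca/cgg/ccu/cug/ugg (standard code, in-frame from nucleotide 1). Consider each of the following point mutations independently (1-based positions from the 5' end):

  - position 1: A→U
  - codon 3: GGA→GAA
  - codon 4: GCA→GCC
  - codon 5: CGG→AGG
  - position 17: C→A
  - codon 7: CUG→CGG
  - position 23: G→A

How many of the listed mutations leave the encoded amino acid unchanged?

2

Codon 1: AUG (Met) → UUG (Leu) — missense.
Codon 3: GGA (Gly) → GAA (Glu) — missense.
Codon 4: GCA (Ala) → GCC (Ala) — synonymous.
Codon 5: CGG (Arg) → AGG (Arg) — synonymous.
Codon 6: CCU (Pro) → CAU (His) — missense.
Codon 7: CUG (Leu) → CGG (Arg) — missense.
Codon 8: UGG (Trp) → UAG (Stop) — nonsense.
Synonymous: 2 of 7.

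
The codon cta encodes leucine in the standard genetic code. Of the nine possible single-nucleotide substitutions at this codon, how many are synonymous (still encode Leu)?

Position 1: TTA → 1 synonymous.
Position 2: none → 0 synonymous.
Position 3: CTT, CTC, CTG → 3 synonymous.
Total: 1 + 0 + 3 = 4.

4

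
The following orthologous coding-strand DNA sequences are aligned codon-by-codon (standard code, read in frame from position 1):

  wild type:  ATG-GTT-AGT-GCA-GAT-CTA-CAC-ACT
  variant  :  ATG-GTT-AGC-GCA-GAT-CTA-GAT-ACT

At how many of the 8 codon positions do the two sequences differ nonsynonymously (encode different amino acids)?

1

Codon 1: ATG Met / ATG Met — identical.
Codon 2: GTT Val / GTT Val — identical.
Codon 3: AGT Ser / AGC Ser — synonymous.
Codon 4: GCA Ala / GCA Ala — identical.
Codon 5: GAT Asp / GAT Asp — identical.
Codon 6: CTA Leu / CTA Leu — identical.
Codon 7: CAC His / GAT Asp — nonsynonymous.
Codon 8: ACT Thr / ACT Thr — identical.
Nonsynonymous differences: 1.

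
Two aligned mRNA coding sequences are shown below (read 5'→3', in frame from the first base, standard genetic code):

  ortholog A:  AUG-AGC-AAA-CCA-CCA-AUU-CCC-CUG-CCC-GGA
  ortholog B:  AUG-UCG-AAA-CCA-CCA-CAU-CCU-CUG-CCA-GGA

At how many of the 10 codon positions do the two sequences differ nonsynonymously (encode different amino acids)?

1

Codon 1: AUG Met / AUG Met — identical.
Codon 2: AGC Ser / UCG Ser — synonymous.
Codon 3: AAA Lys / AAA Lys — identical.
Codon 4: CCA Pro / CCA Pro — identical.
Codon 5: CCA Pro / CCA Pro — identical.
Codon 6: AUU Ile / CAU His — nonsynonymous.
Codon 7: CCC Pro / CCU Pro — synonymous.
Codon 8: CUG Leu / CUG Leu — identical.
Codon 9: CCC Pro / CCA Pro — synonymous.
Codon 10: GGA Gly / GGA Gly — identical.
Nonsynonymous differences: 1.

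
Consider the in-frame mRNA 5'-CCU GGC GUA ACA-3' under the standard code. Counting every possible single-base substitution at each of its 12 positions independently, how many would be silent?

12

Codon 1 (CCU, Pro): 3 synonymous substitutions.
Codon 2 (GGC, Gly): 3 synonymous substitutions.
Codon 3 (GUA, Val): 3 synonymous substitutions.
Codon 4 (ACA, Thr): 3 synonymous substitutions.
Total: 3 + 3 + 3 + 3 = 12.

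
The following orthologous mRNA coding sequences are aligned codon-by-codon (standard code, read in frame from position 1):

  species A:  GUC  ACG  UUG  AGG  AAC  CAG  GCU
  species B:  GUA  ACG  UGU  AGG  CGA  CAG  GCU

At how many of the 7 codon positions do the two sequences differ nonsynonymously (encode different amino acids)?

Codon 1: GUC Val / GUA Val — synonymous.
Codon 2: ACG Thr / ACG Thr — identical.
Codon 3: UUG Leu / UGU Cys — nonsynonymous.
Codon 4: AGG Arg / AGG Arg — identical.
Codon 5: AAC Asn / CGA Arg — nonsynonymous.
Codon 6: CAG Gln / CAG Gln — identical.
Codon 7: GCU Ala / GCU Ala — identical.
Nonsynonymous differences: 2.

2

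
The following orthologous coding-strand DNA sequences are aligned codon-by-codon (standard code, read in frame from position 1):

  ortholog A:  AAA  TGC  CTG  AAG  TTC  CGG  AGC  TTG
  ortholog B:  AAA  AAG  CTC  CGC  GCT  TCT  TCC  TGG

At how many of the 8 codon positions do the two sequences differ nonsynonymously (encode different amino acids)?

Codon 1: AAA Lys / AAA Lys — identical.
Codon 2: TGC Cys / AAG Lys — nonsynonymous.
Codon 3: CTG Leu / CTC Leu — synonymous.
Codon 4: AAG Lys / CGC Arg — nonsynonymous.
Codon 5: TTC Phe / GCT Ala — nonsynonymous.
Codon 6: CGG Arg / TCT Ser — nonsynonymous.
Codon 7: AGC Ser / TCC Ser — synonymous.
Codon 8: TTG Leu / TGG Trp — nonsynonymous.
Nonsynonymous differences: 5.

5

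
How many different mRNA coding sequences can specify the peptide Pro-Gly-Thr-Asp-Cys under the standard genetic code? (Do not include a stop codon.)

256

Pro: 4 codons.
Gly: 4 codons.
Thr: 4 codons.
Asp: 2 codons.
Cys: 2 codons.
4 × 4 × 4 × 2 × 2 = 256.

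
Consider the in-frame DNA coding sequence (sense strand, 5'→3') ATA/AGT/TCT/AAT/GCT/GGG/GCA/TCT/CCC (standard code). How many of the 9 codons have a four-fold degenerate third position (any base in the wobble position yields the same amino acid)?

Codon 1 ATA (Ile): third position 3-fold.
Codon 2 AGT (Ser): third position 2-fold.
Codon 3 TCT (Ser): third position 4-fold.
Codon 4 AAT (Asn): third position 2-fold.
Codon 5 GCT (Ala): third position 4-fold.
Codon 6 GGG (Gly): third position 4-fold.
Codon 7 GCA (Ala): third position 4-fold.
Codon 8 TCT (Ser): third position 4-fold.
Codon 9 CCC (Pro): third position 4-fold.
Four-fold degenerate third positions: 6.

6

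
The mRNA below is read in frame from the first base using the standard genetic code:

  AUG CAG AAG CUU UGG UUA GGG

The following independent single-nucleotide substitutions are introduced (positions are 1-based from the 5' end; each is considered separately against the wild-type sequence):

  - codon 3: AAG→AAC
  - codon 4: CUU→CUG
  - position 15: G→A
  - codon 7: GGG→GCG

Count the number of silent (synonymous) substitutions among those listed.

Codon 3: AAG (Lys) → AAC (Asn) — missense.
Codon 4: CUU (Leu) → CUG (Leu) — synonymous.
Codon 5: UGG (Trp) → UGA (Stop) — nonsense.
Codon 7: GGG (Gly) → GCG (Ala) — missense.
Synonymous: 1 of 4.

1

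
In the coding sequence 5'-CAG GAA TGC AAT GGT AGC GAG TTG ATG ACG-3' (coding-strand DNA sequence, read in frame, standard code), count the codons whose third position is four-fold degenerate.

Codon 1 CAG (Gln): third position 2-fold.
Codon 2 GAA (Glu): third position 2-fold.
Codon 3 TGC (Cys): third position 2-fold.
Codon 4 AAT (Asn): third position 2-fold.
Codon 5 GGT (Gly): third position 4-fold.
Codon 6 AGC (Ser): third position 2-fold.
Codon 7 GAG (Glu): third position 2-fold.
Codon 8 TTG (Leu): third position 2-fold.
Codon 9 ATG (Met): third position 1-fold.
Codon 10 ACG (Thr): third position 4-fold.
Four-fold degenerate third positions: 2.

2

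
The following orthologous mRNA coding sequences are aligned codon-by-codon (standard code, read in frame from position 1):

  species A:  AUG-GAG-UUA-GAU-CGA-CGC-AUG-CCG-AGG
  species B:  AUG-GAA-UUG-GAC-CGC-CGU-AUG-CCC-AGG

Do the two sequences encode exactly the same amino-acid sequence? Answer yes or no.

yes

Codon 1: AUG Met / AUG Met — identical.
Codon 2: GAG Glu / GAA Glu — synonymous.
Codon 3: UUA Leu / UUG Leu — synonymous.
Codon 4: GAU Asp / GAC Asp — synonymous.
Codon 5: CGA Arg / CGC Arg — synonymous.
Codon 6: CGC Arg / CGU Arg — synonymous.
Codon 7: AUG Met / AUG Met — identical.
Codon 8: CCG Pro / CCC Pro — synonymous.
Codon 9: AGG Arg / AGG Arg — identical.
Nonsynonymous differences: 0 → same protein.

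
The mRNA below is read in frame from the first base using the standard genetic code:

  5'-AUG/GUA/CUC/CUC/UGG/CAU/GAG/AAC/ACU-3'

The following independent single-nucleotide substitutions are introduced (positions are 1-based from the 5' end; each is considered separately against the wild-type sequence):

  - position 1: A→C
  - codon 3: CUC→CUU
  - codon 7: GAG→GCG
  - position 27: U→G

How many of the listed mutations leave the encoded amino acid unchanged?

2

Codon 1: AUG (Met) → CUG (Leu) — missense.
Codon 3: CUC (Leu) → CUU (Leu) — synonymous.
Codon 7: GAG (Glu) → GCG (Ala) — missense.
Codon 9: ACU (Thr) → ACG (Thr) — synonymous.
Synonymous: 2 of 4.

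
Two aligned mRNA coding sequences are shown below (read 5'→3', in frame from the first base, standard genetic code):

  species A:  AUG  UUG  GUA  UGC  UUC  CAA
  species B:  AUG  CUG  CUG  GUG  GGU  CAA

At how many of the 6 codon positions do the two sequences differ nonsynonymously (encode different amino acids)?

3

Codon 1: AUG Met / AUG Met — identical.
Codon 2: UUG Leu / CUG Leu — synonymous.
Codon 3: GUA Val / CUG Leu — nonsynonymous.
Codon 4: UGC Cys / GUG Val — nonsynonymous.
Codon 5: UUC Phe / GGU Gly — nonsynonymous.
Codon 6: CAA Gln / CAA Gln — identical.
Nonsynonymous differences: 3.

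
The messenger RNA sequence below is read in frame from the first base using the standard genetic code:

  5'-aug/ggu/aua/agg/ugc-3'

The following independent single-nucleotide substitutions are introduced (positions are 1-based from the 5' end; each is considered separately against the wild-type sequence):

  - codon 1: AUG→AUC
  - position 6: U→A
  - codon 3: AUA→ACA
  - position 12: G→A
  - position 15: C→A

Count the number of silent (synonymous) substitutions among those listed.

2

Codon 1: AUG (Met) → AUC (Ile) — missense.
Codon 2: GGU (Gly) → GGA (Gly) — synonymous.
Codon 3: AUA (Ile) → ACA (Thr) — missense.
Codon 4: AGG (Arg) → AGA (Arg) — synonymous.
Codon 5: UGC (Cys) → UGA (Stop) — nonsense.
Synonymous: 2 of 5.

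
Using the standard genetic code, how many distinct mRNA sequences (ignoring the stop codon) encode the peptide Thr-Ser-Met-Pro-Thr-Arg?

2304

Thr: 4 codons.
Ser: 6 codons.
Met: 1 codon.
Pro: 4 codons.
Thr: 4 codons.
Arg: 6 codons.
4 × 6 × 1 × 4 × 4 × 6 = 2304.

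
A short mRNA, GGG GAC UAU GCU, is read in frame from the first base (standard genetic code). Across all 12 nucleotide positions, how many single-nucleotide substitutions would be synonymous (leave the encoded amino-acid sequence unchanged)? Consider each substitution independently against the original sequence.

8

Codon 1 (GGG, Gly): 3 synonymous substitutions.
Codon 2 (GAC, Asp): 1 synonymous substitution.
Codon 3 (UAU, Tyr): 1 synonymous substitution.
Codon 4 (GCU, Ala): 3 synonymous substitutions.
Total: 3 + 1 + 1 + 3 = 8.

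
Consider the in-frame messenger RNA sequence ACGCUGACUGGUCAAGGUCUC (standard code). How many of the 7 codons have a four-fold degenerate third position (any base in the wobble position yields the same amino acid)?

6

Codon 1 ACG (Thr): third position 4-fold.
Codon 2 CUG (Leu): third position 4-fold.
Codon 3 ACU (Thr): third position 4-fold.
Codon 4 GGU (Gly): third position 4-fold.
Codon 5 CAA (Gln): third position 2-fold.
Codon 6 GGU (Gly): third position 4-fold.
Codon 7 CUC (Leu): third position 4-fold.
Four-fold degenerate third positions: 6.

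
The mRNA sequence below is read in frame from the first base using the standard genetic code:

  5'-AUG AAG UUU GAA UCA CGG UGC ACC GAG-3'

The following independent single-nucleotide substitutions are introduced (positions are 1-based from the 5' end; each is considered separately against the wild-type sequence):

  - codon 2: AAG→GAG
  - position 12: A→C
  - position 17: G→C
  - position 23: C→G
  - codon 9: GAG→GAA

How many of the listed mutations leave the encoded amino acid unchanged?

1

Codon 2: AAG (Lys) → GAG (Glu) — missense.
Codon 4: GAA (Glu) → GAC (Asp) — missense.
Codon 6: CGG (Arg) → CCG (Pro) — missense.
Codon 8: ACC (Thr) → AGC (Ser) — missense.
Codon 9: GAG (Glu) → GAA (Glu) — synonymous.
Synonymous: 1 of 5.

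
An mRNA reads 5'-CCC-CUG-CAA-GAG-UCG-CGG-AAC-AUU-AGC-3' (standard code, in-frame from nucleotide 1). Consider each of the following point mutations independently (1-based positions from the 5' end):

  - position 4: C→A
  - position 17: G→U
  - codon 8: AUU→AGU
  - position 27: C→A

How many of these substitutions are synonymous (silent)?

0

Codon 2: CUG (Leu) → AUG (Met) — missense.
Codon 6: CGG (Arg) → CUG (Leu) — missense.
Codon 8: AUU (Ile) → AGU (Ser) — missense.
Codon 9: AGC (Ser) → AGA (Arg) — missense.
Synonymous: 0 of 4.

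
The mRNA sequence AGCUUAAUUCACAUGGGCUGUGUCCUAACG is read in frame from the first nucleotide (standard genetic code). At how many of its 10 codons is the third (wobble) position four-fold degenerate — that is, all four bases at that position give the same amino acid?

4

Codon 1 AGC (Ser): third position 2-fold.
Codon 2 UUA (Leu): third position 2-fold.
Codon 3 AUU (Ile): third position 3-fold.
Codon 4 CAC (His): third position 2-fold.
Codon 5 AUG (Met): third position 1-fold.
Codon 6 GGC (Gly): third position 4-fold.
Codon 7 UGU (Cys): third position 2-fold.
Codon 8 GUC (Val): third position 4-fold.
Codon 9 CUA (Leu): third position 4-fold.
Codon 10 ACG (Thr): third position 4-fold.
Four-fold degenerate third positions: 4.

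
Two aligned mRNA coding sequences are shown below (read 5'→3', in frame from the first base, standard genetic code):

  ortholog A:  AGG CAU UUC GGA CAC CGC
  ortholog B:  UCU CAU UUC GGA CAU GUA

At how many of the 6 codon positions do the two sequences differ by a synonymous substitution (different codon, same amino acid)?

Codon 1: AGG Arg / UCU Ser — nonsynonymous.
Codon 2: CAU His / CAU His — identical.
Codon 3: UUC Phe / UUC Phe — identical.
Codon 4: GGA Gly / GGA Gly — identical.
Codon 5: CAC His / CAU His — synonymous.
Codon 6: CGC Arg / GUA Val — nonsynonymous.
Synonymous differences: 1.

1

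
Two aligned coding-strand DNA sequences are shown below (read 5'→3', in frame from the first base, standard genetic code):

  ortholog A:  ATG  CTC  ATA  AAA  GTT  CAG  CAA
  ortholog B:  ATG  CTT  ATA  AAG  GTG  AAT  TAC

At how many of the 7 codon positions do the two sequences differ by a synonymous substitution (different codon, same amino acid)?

3

Codon 1: ATG Met / ATG Met — identical.
Codon 2: CTC Leu / CTT Leu — synonymous.
Codon 3: ATA Ile / ATA Ile — identical.
Codon 4: AAA Lys / AAG Lys — synonymous.
Codon 5: GTT Val / GTG Val — synonymous.
Codon 6: CAG Gln / AAT Asn — nonsynonymous.
Codon 7: CAA Gln / TAC Tyr — nonsynonymous.
Synonymous differences: 3.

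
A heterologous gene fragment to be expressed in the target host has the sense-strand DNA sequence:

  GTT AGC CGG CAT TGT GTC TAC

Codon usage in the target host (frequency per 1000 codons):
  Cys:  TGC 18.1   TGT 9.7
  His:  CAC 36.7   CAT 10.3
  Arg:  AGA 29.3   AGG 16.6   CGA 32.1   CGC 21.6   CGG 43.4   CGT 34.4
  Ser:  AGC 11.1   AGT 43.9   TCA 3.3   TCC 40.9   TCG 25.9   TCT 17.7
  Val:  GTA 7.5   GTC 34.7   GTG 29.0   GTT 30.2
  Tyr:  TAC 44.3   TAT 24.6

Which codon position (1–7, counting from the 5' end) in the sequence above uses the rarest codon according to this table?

Codon 1 GTT (Val): 30.2 per 1000.
Codon 2 AGC (Ser): 11.1 per 1000.
Codon 3 CGG (Arg): 43.4 per 1000.
Codon 4 CAT (His): 10.3 per 1000.
Codon 5 TGT (Cys): 9.7 per 1000.
Codon 6 GTC (Val): 34.7 per 1000.
Codon 7 TAC (Tyr): 44.3 per 1000.
Lowest frequency is 9.7 at codon 5.

5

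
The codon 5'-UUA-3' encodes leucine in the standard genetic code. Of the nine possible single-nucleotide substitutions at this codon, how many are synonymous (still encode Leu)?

Position 1: CUA → 1 synonymous.
Position 2: none → 0 synonymous.
Position 3: UUG → 1 synonymous.
Total: 1 + 0 + 1 = 2.

2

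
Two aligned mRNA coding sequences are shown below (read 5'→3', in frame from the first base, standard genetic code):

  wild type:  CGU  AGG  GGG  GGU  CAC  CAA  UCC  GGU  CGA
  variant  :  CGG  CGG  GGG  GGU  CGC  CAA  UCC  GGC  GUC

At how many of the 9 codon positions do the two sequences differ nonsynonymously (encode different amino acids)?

2

Codon 1: CGU Arg / CGG Arg — synonymous.
Codon 2: AGG Arg / CGG Arg — synonymous.
Codon 3: GGG Gly / GGG Gly — identical.
Codon 4: GGU Gly / GGU Gly — identical.
Codon 5: CAC His / CGC Arg — nonsynonymous.
Codon 6: CAA Gln / CAA Gln — identical.
Codon 7: UCC Ser / UCC Ser — identical.
Codon 8: GGU Gly / GGC Gly — synonymous.
Codon 9: CGA Arg / GUC Val — nonsynonymous.
Nonsynonymous differences: 2.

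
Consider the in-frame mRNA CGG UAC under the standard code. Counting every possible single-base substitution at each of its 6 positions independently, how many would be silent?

5

Codon 1 (CGG, Arg): 4 synonymous substitutions.
Codon 2 (UAC, Tyr): 1 synonymous substitution.
Total: 4 + 1 = 5.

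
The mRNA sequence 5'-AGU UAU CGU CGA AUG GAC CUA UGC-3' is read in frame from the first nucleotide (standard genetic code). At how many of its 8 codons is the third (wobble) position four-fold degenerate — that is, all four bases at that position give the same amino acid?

Codon 1 AGU (Ser): third position 2-fold.
Codon 2 UAU (Tyr): third position 2-fold.
Codon 3 CGU (Arg): third position 4-fold.
Codon 4 CGA (Arg): third position 4-fold.
Codon 5 AUG (Met): third position 1-fold.
Codon 6 GAC (Asp): third position 2-fold.
Codon 7 CUA (Leu): third position 4-fold.
Codon 8 UGC (Cys): third position 2-fold.
Four-fold degenerate third positions: 3.

3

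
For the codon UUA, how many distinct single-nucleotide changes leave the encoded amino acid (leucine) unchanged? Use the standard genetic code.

2

Position 1: CUA → 1 synonymous.
Position 2: none → 0 synonymous.
Position 3: UUG → 1 synonymous.
Total: 1 + 0 + 1 = 2.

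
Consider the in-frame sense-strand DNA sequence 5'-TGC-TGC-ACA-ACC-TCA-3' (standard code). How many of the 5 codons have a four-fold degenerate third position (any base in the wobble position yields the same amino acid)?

Codon 1 TGC (Cys): third position 2-fold.
Codon 2 TGC (Cys): third position 2-fold.
Codon 3 ACA (Thr): third position 4-fold.
Codon 4 ACC (Thr): third position 4-fold.
Codon 5 TCA (Ser): third position 4-fold.
Four-fold degenerate third positions: 3.

3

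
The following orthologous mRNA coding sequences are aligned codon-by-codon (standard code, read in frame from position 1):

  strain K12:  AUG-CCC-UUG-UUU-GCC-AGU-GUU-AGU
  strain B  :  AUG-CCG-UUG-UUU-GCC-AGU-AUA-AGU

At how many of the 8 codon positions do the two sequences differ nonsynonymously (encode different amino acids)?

Codon 1: AUG Met / AUG Met — identical.
Codon 2: CCC Pro / CCG Pro — synonymous.
Codon 3: UUG Leu / UUG Leu — identical.
Codon 4: UUU Phe / UUU Phe — identical.
Codon 5: GCC Ala / GCC Ala — identical.
Codon 6: AGU Ser / AGU Ser — identical.
Codon 7: GUU Val / AUA Ile — nonsynonymous.
Codon 8: AGU Ser / AGU Ser — identical.
Nonsynonymous differences: 1.

1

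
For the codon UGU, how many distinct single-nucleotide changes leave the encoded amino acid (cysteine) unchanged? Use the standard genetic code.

Position 1: none → 0 synonymous.
Position 2: none → 0 synonymous.
Position 3: UGC → 1 synonymous.
Total: 0 + 0 + 1 = 1.

1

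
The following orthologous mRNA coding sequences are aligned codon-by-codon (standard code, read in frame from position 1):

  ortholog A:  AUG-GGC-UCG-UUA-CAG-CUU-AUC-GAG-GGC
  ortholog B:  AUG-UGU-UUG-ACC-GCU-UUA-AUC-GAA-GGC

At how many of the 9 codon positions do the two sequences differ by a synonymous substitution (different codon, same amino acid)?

2

Codon 1: AUG Met / AUG Met — identical.
Codon 2: GGC Gly / UGU Cys — nonsynonymous.
Codon 3: UCG Ser / UUG Leu — nonsynonymous.
Codon 4: UUA Leu / ACC Thr — nonsynonymous.
Codon 5: CAG Gln / GCU Ala — nonsynonymous.
Codon 6: CUU Leu / UUA Leu — synonymous.
Codon 7: AUC Ile / AUC Ile — identical.
Codon 8: GAG Glu / GAA Glu — synonymous.
Codon 9: GGC Gly / GGC Gly — identical.
Synonymous differences: 2.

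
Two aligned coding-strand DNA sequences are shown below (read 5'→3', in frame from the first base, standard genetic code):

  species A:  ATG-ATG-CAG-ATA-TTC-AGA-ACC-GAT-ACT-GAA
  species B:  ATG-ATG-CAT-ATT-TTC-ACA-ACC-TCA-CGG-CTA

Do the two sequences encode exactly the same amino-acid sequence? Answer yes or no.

Codon 1: ATG Met / ATG Met — identical.
Codon 2: ATG Met / ATG Met — identical.
Codon 3: CAG Gln / CAT His — nonsynonymous.
Codon 4: ATA Ile / ATT Ile — synonymous.
Codon 5: TTC Phe / TTC Phe — identical.
Codon 6: AGA Arg / ACA Thr — nonsynonymous.
Codon 7: ACC Thr / ACC Thr — identical.
Codon 8: GAT Asp / TCA Ser — nonsynonymous.
Codon 9: ACT Thr / CGG Arg — nonsynonymous.
Codon 10: GAA Glu / CTA Leu — nonsynonymous.
Nonsynonymous differences: 5 → different protein.

no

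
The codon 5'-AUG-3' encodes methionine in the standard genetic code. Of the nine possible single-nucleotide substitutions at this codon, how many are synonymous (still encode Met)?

Position 1: none → 0 synonymous.
Position 2: none → 0 synonymous.
Position 3: none → 0 synonymous.
Total: 0 + 0 + 0 = 0.

0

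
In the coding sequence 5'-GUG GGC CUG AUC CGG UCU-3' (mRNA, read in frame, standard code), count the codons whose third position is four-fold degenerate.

Codon 1 GUG (Val): third position 4-fold.
Codon 2 GGC (Gly): third position 4-fold.
Codon 3 CUG (Leu): third position 4-fold.
Codon 4 AUC (Ile): third position 3-fold.
Codon 5 CGG (Arg): third position 4-fold.
Codon 6 UCU (Ser): third position 4-fold.
Four-fold degenerate third positions: 5.

5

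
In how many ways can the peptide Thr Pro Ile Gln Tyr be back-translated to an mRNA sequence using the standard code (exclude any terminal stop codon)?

Thr: 4 codons.
Pro: 4 codons.
Ile: 3 codons.
Gln: 2 codons.
Tyr: 2 codons.
4 × 4 × 3 × 2 × 2 = 192.

192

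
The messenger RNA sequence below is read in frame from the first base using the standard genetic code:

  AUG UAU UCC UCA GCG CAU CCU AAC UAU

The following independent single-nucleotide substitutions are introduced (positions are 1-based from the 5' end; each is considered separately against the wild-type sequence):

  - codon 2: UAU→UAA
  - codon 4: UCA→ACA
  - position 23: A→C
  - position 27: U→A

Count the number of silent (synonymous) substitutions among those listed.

Codon 2: UAU (Tyr) → UAA (Stop) — nonsense.
Codon 4: UCA (Ser) → ACA (Thr) — missense.
Codon 8: AAC (Asn) → ACC (Thr) — missense.
Codon 9: UAU (Tyr) → UAA (Stop) — nonsense.
Synonymous: 0 of 4.

0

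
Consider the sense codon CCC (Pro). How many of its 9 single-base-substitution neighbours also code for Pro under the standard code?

Position 1: none → 0 synonymous.
Position 2: none → 0 synonymous.
Position 3: CCU, CCA, CCG → 3 synonymous.
Total: 0 + 0 + 3 = 3.

3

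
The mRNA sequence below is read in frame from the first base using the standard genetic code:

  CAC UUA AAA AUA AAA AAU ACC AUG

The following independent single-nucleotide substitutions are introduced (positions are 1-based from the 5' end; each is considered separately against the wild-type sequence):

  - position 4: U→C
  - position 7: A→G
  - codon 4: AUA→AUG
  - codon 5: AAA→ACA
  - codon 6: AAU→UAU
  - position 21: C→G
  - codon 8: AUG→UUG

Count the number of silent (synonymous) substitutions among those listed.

2

Codon 2: UUA (Leu) → CUA (Leu) — synonymous.
Codon 3: AAA (Lys) → GAA (Glu) — missense.
Codon 4: AUA (Ile) → AUG (Met) — missense.
Codon 5: AAA (Lys) → ACA (Thr) — missense.
Codon 6: AAU (Asn) → UAU (Tyr) — missense.
Codon 7: ACC (Thr) → ACG (Thr) — synonymous.
Codon 8: AUG (Met) → UUG (Leu) — missense.
Synonymous: 2 of 7.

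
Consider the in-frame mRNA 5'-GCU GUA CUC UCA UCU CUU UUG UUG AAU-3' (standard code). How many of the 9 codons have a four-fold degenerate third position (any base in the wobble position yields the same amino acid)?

Codon 1 GCU (Ala): third position 4-fold.
Codon 2 GUA (Val): third position 4-fold.
Codon 3 CUC (Leu): third position 4-fold.
Codon 4 UCA (Ser): third position 4-fold.
Codon 5 UCU (Ser): third position 4-fold.
Codon 6 CUU (Leu): third position 4-fold.
Codon 7 UUG (Leu): third position 2-fold.
Codon 8 UUG (Leu): third position 2-fold.
Codon 9 AAU (Asn): third position 2-fold.
Four-fold degenerate third positions: 6.

6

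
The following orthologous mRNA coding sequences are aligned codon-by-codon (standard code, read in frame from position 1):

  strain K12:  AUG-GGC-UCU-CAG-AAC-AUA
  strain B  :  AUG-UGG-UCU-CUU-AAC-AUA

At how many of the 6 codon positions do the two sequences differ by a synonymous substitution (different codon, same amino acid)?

0

Codon 1: AUG Met / AUG Met — identical.
Codon 2: GGC Gly / UGG Trp — nonsynonymous.
Codon 3: UCU Ser / UCU Ser — identical.
Codon 4: CAG Gln / CUU Leu — nonsynonymous.
Codon 5: AAC Asn / AAC Asn — identical.
Codon 6: AUA Ile / AUA Ile — identical.
Synonymous differences: 0.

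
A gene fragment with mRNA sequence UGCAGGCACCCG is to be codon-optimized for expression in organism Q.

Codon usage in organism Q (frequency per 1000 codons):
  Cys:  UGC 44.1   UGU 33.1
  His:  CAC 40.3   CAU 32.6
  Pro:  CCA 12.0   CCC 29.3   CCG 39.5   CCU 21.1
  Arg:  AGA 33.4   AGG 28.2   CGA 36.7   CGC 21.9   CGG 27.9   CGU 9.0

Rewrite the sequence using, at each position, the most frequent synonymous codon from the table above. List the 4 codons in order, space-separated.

UGC CGA CAC CCG

Codon 1 (Cys): best is UGC at 44.1.
Codon 2 (Arg): best is CGA at 36.7.
Codon 3 (His): best is CAC at 40.3.
Codon 4 (Pro): best is CCG at 39.5.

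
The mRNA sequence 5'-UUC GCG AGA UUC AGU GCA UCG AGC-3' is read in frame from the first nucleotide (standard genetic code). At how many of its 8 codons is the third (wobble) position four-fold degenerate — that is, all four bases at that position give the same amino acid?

Codon 1 UUC (Phe): third position 2-fold.
Codon 2 GCG (Ala): third position 4-fold.
Codon 3 AGA (Arg): third position 2-fold.
Codon 4 UUC (Phe): third position 2-fold.
Codon 5 AGU (Ser): third position 2-fold.
Codon 6 GCA (Ala): third position 4-fold.
Codon 7 UCG (Ser): third position 4-fold.
Codon 8 AGC (Ser): third position 2-fold.
Four-fold degenerate third positions: 3.

3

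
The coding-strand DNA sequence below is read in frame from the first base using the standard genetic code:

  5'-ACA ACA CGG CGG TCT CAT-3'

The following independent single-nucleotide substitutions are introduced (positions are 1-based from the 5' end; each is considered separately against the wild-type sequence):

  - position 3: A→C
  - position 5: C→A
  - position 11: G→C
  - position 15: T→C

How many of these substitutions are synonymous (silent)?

2

Codon 1: ACA (Thr) → ACC (Thr) — synonymous.
Codon 2: ACA (Thr) → AAA (Lys) — missense.
Codon 4: CGG (Arg) → CCG (Pro) — missense.
Codon 5: TCT (Ser) → TCC (Ser) — synonymous.
Synonymous: 2 of 4.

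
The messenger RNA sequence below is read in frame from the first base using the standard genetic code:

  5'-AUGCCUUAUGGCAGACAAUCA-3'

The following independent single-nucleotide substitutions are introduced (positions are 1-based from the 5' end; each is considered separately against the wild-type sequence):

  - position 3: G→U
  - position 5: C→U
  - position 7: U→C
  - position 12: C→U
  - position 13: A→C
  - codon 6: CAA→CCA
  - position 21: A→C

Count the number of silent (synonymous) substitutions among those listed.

Codon 1: AUG (Met) → AUU (Ile) — missense.
Codon 2: CCU (Pro) → CUU (Leu) — missense.
Codon 3: UAU (Tyr) → CAU (His) — missense.
Codon 4: GGC (Gly) → GGU (Gly) — synonymous.
Codon 5: AGA (Arg) → CGA (Arg) — synonymous.
Codon 6: CAA (Gln) → CCA (Pro) — missense.
Codon 7: UCA (Ser) → UCC (Ser) — synonymous.
Synonymous: 3 of 7.

3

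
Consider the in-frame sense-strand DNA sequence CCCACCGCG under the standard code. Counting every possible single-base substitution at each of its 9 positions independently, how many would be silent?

Codon 1 (CCC, Pro): 3 synonymous substitutions.
Codon 2 (ACC, Thr): 3 synonymous substitutions.
Codon 3 (GCG, Ala): 3 synonymous substitutions.
Total: 3 + 3 + 3 = 9.

9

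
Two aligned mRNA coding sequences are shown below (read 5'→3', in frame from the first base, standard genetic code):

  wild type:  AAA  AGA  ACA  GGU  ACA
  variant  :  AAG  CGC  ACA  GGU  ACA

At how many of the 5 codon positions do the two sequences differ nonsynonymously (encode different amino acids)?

0

Codon 1: AAA Lys / AAG Lys — synonymous.
Codon 2: AGA Arg / CGC Arg — synonymous.
Codon 3: ACA Thr / ACA Thr — identical.
Codon 4: GGU Gly / GGU Gly — identical.
Codon 5: ACA Thr / ACA Thr — identical.
Nonsynonymous differences: 0.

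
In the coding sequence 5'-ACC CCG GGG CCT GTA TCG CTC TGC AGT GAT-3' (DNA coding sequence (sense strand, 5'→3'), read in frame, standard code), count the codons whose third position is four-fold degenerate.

7

Codon 1 ACC (Thr): third position 4-fold.
Codon 2 CCG (Pro): third position 4-fold.
Codon 3 GGG (Gly): third position 4-fold.
Codon 4 CCT (Pro): third position 4-fold.
Codon 5 GTA (Val): third position 4-fold.
Codon 6 TCG (Ser): third position 4-fold.
Codon 7 CTC (Leu): third position 4-fold.
Codon 8 TGC (Cys): third position 2-fold.
Codon 9 AGT (Ser): third position 2-fold.
Codon 10 GAT (Asp): third position 2-fold.
Four-fold degenerate third positions: 7.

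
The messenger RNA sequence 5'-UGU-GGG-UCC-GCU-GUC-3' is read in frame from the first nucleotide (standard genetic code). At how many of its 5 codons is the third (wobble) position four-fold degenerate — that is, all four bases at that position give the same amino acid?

4

Codon 1 UGU (Cys): third position 2-fold.
Codon 2 GGG (Gly): third position 4-fold.
Codon 3 UCC (Ser): third position 4-fold.
Codon 4 GCU (Ala): third position 4-fold.
Codon 5 GUC (Val): third position 4-fold.
Four-fold degenerate third positions: 4.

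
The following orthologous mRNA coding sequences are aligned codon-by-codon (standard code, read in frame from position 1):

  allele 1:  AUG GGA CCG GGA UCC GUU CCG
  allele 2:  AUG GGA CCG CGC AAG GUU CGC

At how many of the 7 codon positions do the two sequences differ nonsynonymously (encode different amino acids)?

Codon 1: AUG Met / AUG Met — identical.
Codon 2: GGA Gly / GGA Gly — identical.
Codon 3: CCG Pro / CCG Pro — identical.
Codon 4: GGA Gly / CGC Arg — nonsynonymous.
Codon 5: UCC Ser / AAG Lys — nonsynonymous.
Codon 6: GUU Val / GUU Val — identical.
Codon 7: CCG Pro / CGC Arg — nonsynonymous.
Nonsynonymous differences: 3.

3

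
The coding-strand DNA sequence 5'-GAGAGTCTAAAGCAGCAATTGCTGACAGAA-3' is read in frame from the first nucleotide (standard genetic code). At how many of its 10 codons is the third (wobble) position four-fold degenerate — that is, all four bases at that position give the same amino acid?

3

Codon 1 GAG (Glu): third position 2-fold.
Codon 2 AGT (Ser): third position 2-fold.
Codon 3 CTA (Leu): third position 4-fold.
Codon 4 AAG (Lys): third position 2-fold.
Codon 5 CAG (Gln): third position 2-fold.
Codon 6 CAA (Gln): third position 2-fold.
Codon 7 TTG (Leu): third position 2-fold.
Codon 8 CTG (Leu): third position 4-fold.
Codon 9 ACA (Thr): third position 4-fold.
Codon 10 GAA (Glu): third position 2-fold.
Four-fold degenerate third positions: 3.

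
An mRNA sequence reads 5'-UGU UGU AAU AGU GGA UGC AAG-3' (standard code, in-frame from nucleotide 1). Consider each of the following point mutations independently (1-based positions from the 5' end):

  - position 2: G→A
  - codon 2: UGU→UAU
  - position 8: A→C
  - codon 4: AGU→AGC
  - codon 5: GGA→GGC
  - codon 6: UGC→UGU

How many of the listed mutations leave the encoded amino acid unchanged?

Codon 1: UGU (Cys) → UAU (Tyr) — missense.
Codon 2: UGU (Cys) → UAU (Tyr) — missense.
Codon 3: AAU (Asn) → ACU (Thr) — missense.
Codon 4: AGU (Ser) → AGC (Ser) — synonymous.
Codon 5: GGA (Gly) → GGC (Gly) — synonymous.
Codon 6: UGC (Cys) → UGU (Cys) — synonymous.
Synonymous: 3 of 6.

3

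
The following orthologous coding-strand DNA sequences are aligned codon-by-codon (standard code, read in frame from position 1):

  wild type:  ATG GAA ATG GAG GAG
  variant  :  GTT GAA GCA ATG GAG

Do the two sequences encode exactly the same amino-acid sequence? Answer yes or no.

Codon 1: ATG Met / GTT Val — nonsynonymous.
Codon 2: GAA Glu / GAA Glu — identical.
Codon 3: ATG Met / GCA Ala — nonsynonymous.
Codon 4: GAG Glu / ATG Met — nonsynonymous.
Codon 5: GAG Glu / GAG Glu — identical.
Nonsynonymous differences: 3 → different protein.

no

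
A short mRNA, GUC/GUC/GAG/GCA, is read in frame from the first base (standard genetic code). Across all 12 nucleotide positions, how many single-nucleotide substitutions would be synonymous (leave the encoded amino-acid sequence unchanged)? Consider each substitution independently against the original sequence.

10

Codon 1 (GUC, Val): 3 synonymous substitutions.
Codon 2 (GUC, Val): 3 synonymous substitutions.
Codon 3 (GAG, Glu): 1 synonymous substitution.
Codon 4 (GCA, Ala): 3 synonymous substitutions.
Total: 3 + 3 + 1 + 3 = 10.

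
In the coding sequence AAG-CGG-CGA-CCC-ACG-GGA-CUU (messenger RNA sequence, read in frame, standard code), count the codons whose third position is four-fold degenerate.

Codon 1 AAG (Lys): third position 2-fold.
Codon 2 CGG (Arg): third position 4-fold.
Codon 3 CGA (Arg): third position 4-fold.
Codon 4 CCC (Pro): third position 4-fold.
Codon 5 ACG (Thr): third position 4-fold.
Codon 6 GGA (Gly): third position 4-fold.
Codon 7 CUU (Leu): third position 4-fold.
Four-fold degenerate third positions: 6.

6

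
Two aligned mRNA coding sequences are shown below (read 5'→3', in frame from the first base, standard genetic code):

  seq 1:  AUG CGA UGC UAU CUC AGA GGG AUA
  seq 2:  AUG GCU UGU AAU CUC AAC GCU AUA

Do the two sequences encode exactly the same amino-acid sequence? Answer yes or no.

no

Codon 1: AUG Met / AUG Met — identical.
Codon 2: CGA Arg / GCU Ala — nonsynonymous.
Codon 3: UGC Cys / UGU Cys — synonymous.
Codon 4: UAU Tyr / AAU Asn — nonsynonymous.
Codon 5: CUC Leu / CUC Leu — identical.
Codon 6: AGA Arg / AAC Asn — nonsynonymous.
Codon 7: GGG Gly / GCU Ala — nonsynonymous.
Codon 8: AUA Ile / AUA Ile — identical.
Nonsynonymous differences: 4 → different protein.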